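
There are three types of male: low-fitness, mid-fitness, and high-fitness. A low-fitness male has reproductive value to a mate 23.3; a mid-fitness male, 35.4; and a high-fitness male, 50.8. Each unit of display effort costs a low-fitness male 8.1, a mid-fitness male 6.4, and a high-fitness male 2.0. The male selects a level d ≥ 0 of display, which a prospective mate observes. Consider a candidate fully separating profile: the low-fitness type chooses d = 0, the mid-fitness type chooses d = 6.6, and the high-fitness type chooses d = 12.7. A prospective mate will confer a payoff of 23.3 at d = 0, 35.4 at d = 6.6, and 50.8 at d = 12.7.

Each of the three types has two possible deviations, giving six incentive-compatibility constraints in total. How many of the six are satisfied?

Mid-fitness (own payoff 35.4 − 6.4×6.6 = -6.84): to d=0 gives 23.3 → profitable ✗; to d=12.7 gives 50.8 − 6.4×12.7 = -30.48 → no gain ✓.
High-fitness (own payoff 50.8 − 2.0×12.7 = 25.4): to d=0 gives 23.3 → no gain ✓; to d=6.6 gives 35.4 − 2.0×6.6 = 22.2 → no gain ✓.
Low-fitness (own payoff 23.3): to d=6.6 gives 35.4 − 8.1×6.6 = -18.06 → no gain ✓; to d=12.7 gives 50.8 − 8.1×12.7 = -52.07 → no gain ✓.
5 of the 6 constraints hold; not an equilibrium.

5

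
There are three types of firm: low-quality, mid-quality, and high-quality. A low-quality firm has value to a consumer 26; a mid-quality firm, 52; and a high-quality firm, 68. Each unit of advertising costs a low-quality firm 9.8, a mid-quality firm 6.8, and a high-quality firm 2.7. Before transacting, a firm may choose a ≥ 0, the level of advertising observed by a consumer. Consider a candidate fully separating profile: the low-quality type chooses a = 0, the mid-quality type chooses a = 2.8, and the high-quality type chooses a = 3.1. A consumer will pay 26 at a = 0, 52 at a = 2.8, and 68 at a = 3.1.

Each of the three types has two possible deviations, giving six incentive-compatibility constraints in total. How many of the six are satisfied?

4

High-quality (own payoff 68 − 2.7×3.1 = 59.63): to a=0 gives 26 → no gain ✓; to a=2.8 gives 52 − 2.7×2.8 = 44.44 → no gain ✓.
Low-quality (own payoff 26): to a=2.8 gives 52 − 9.8×2.8 = 24.56 → no gain ✓; to a=3.1 gives 68 − 9.8×3.1 = 37.62 → profitable ✗.
Mid-quality (own payoff 52 − 6.8×2.8 = 32.96): to a=0 gives 26 → no gain ✓; to a=3.1 gives 68 − 6.8×3.1 = 46.92 → profitable ✗.
4 of the 6 constraints hold; not an equilibrium.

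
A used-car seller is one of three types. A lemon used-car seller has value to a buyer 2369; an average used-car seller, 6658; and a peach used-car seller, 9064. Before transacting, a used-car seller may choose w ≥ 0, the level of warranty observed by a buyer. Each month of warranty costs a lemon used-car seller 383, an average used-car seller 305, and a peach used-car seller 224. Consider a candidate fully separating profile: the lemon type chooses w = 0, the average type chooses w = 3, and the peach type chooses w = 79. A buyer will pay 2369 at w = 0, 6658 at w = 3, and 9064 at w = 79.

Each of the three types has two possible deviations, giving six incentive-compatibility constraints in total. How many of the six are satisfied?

3

Average (own payoff 6658 − 305×3 = 5743): to w=0 gives 2369 → no gain ✓; to w=79 gives 9064 − 305×79 = -15031 → no gain ✓.
Peach (own payoff 9064 − 224×79 = -8632): to w=0 gives 2369 → profitable ✗; to w=3 gives 6658 − 224×3 = 5986 → profitable ✗.
Lemon (own payoff 2369): to w=3 gives 6658 − 383×3 = 5509 → profitable ✗; to w=79 gives 9064 − 383×79 = -21193 → no gain ✓.
3 of the 6 constraints hold; not an equilibrium.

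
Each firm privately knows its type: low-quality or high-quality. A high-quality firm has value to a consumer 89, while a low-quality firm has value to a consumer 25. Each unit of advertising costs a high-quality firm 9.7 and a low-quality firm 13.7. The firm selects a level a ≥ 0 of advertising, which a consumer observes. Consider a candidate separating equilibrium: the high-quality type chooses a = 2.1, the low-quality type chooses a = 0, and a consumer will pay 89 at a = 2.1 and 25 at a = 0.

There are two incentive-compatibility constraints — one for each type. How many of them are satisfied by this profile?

1

High-quality type: signal → 89 − 9.7 × 2.1 = 68.63; deviate to 0 → 25. IC holds (68.63 ≥ 25).
Low-quality type: stay at 0 → 25; mimic → 89 − 13.7 × 2.1 = 60.23. IC fails (25 < 60.23).
1 of 2 constraints hold, so this profile is not an equilibrium.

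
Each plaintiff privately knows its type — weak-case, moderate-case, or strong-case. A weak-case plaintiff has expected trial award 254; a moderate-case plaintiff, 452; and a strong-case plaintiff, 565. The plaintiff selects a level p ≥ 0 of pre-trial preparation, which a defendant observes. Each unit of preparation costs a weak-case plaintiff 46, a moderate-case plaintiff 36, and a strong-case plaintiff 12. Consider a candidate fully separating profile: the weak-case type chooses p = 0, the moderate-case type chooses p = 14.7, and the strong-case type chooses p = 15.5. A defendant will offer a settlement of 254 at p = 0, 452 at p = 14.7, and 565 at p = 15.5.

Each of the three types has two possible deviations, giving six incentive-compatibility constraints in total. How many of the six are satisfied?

Strong-case (own payoff 565 − 12×15.5 = 379): to p=0 gives 254 → no gain ✓; to p=14.7 gives 452 − 12×14.7 = 275.6 → no gain ✓.
Moderate-case (own payoff 452 − 36×14.7 = -77.2): to p=0 gives 254 → profitable ✗; to p=15.5 gives 565 − 36×15.5 = 7 → profitable ✗.
Weak-case (own payoff 254): to p=14.7 gives 452 − 46×14.7 = -224.2 → no gain ✓; to p=15.5 gives 565 − 46×15.5 = -148 → no gain ✓.
4 of the 6 constraints hold; not an equilibrium.

4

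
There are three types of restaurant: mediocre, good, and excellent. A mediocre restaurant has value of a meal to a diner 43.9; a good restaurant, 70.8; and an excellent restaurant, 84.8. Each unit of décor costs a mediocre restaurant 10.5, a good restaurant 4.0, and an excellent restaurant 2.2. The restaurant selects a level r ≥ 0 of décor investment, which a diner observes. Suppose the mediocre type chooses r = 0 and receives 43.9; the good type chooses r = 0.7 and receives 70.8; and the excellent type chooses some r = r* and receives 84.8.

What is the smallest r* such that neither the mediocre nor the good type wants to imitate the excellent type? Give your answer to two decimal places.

Mediocre type (on-path payoff 43.9) won't mimic when 43.9 ≥ 84.8 − 10.5·r*, i.e. r* ≥ 3.90.
Good type (on-path payoff 70.8 − 4.0×0.7 = 68) won't mimic when 68 ≥ 84.8 − 4.0·r*, i.e. r* ≥ 4.20.
Both must hold, so r* = max(3.90, 4.20) = 4.20. The good type's constraint binds.

4.20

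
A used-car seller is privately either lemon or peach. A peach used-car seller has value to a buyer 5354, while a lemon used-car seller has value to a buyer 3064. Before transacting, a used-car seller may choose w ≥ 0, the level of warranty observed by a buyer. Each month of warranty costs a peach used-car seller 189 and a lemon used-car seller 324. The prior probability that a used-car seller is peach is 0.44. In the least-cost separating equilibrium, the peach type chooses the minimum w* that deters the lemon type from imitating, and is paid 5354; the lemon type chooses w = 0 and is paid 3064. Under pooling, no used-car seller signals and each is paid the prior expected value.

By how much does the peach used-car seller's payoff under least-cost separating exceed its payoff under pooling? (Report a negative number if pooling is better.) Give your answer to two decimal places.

Least-cost separating signal: w* solves 3064 = 5354 − 324·w*, so w* = (5354 − 3064)/324 ≈ 7.0679.
Peach type's separating payoff: 5354 − 189 × w* = 5354 − 189 × (5354 − 3064)/324 = 5354 − 432810/324 ≈ 4018.1667.
Pooling payoff: 0.44 × 5354 + 0.56 × 3064 = 4071.6.
Difference: 4018.1667 − 4071.6 = -53.4333, i.e. -53.43 to two decimal places.
The peach type would prefer the pooling outcome.

-53.43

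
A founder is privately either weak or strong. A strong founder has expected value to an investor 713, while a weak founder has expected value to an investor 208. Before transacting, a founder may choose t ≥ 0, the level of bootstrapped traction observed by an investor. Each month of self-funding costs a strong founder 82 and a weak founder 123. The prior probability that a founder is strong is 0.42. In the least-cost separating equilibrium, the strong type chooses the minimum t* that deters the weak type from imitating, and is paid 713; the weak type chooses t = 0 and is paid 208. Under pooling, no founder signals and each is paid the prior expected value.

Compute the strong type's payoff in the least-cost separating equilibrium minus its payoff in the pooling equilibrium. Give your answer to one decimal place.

-43.8

Least-cost separating signal: t* solves 208 = 713 − 123·t*, so t* = (713 − 208)/123 ≈ 4.1057.
Strong type's separating payoff: 713 − 82 × t* = 713 − 82 × (713 − 208)/123 = 713 − 41410/123 ≈ 376.333.
Pooling payoff: 0.42 × 713 + 0.58 × 208 = 420.1.
Difference: 376.333 − 420.1 = -43.767, i.e. -43.8 to one decimal place.
The strong type would prefer the pooling outcome.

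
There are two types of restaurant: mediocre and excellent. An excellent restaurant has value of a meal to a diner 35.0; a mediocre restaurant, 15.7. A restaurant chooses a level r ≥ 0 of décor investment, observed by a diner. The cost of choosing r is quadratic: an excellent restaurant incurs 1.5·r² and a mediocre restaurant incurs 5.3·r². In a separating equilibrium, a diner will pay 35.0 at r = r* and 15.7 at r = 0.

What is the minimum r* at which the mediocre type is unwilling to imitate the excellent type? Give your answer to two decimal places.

1.91

The mediocre type at r = 0 receives 15.7; imitating at r* yields 35.0 − 5.3·r*².
Indifference: 15.7 = 35.0 − 5.3·r*², so r*² = (35.0 − 15.7) / 5.3 ≈ 3.6415.
r* = √3.6415 ≈ 1.91.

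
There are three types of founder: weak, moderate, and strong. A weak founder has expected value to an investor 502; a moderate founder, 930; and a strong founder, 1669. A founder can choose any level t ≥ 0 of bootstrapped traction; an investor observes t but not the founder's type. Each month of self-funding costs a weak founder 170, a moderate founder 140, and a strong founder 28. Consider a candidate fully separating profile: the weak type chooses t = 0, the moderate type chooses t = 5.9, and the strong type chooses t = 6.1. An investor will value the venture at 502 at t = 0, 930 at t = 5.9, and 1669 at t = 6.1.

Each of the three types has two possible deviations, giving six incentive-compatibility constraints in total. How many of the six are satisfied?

3

Weak (own payoff 502): to t=5.9 gives 930 − 170×5.9 = -73 → no gain ✓; to t=6.1 gives 1669 − 170×6.1 = 632 → profitable ✗.
Moderate (own payoff 930 − 140×5.9 = 104): to t=0 gives 502 → profitable ✗; to t=6.1 gives 1669 − 140×6.1 = 815 → profitable ✗.
Strong (own payoff 1669 − 28×6.1 = 1498.2): to t=0 gives 502 → no gain ✓; to t=5.9 gives 930 − 28×5.9 = 764.8 → no gain ✓.
3 of the 6 constraints hold; not an equilibrium.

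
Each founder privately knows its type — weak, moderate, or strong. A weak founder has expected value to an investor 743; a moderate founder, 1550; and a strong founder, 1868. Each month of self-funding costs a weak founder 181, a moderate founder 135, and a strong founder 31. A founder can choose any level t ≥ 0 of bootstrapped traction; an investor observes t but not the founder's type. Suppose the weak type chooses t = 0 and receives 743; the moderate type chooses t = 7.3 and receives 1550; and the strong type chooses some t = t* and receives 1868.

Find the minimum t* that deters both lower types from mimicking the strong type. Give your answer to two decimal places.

9.66

Moderate type (on-path payoff 1550 − 135×7.3 = 564.5) won't mimic when 564.5 ≥ 1868 − 135·t*, i.e. t* ≥ 9.66.
Weak type (on-path payoff 743) won't mimic when 743 ≥ 1868 − 181·t*, i.e. t* ≥ 6.22.
Both must hold, so t* = max(6.22, 9.66) = 9.66. The moderate type's constraint binds.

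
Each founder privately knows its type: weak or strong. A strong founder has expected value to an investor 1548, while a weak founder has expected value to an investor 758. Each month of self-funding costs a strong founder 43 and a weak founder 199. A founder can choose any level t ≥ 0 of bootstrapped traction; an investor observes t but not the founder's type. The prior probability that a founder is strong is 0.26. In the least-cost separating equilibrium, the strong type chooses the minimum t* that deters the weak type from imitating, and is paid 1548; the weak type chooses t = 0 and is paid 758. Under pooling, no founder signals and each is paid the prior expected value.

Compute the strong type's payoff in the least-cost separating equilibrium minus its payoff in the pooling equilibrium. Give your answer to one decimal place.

413.9

Least-cost separating signal: t* solves 758 = 1548 − 199·t*, so t* = (1548 − 758)/199 ≈ 3.9698.
Strong type's separating payoff: 1548 − 43 × t* = 1548 − 43 × (1548 − 758)/199 = 1548 − 33970/199 ≈ 1377.296.
Pooling payoff: 0.26 × 1548 + 0.74 × 758 = 963.4.
Difference: 1377.296 − 963.4 = 413.896, i.e. 413.9 to one decimal place.
The strong type prefers to separate.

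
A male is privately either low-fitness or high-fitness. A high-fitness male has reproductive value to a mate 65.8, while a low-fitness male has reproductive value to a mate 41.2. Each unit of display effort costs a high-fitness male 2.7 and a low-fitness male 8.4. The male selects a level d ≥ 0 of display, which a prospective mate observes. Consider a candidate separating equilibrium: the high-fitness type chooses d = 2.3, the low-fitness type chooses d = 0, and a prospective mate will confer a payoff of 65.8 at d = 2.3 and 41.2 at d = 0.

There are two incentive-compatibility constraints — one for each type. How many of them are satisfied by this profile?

1

High-fitness type: signal → 65.8 − 2.7 × 2.3 = 59.59; deviate to 0 → 41.2. IC holds (59.59 ≥ 41.2).
Low-fitness type: stay at 0 → 41.2; mimic → 65.8 − 8.4 × 2.3 = 46.48. IC fails (41.2 < 46.48).
1 of 2 constraints hold, so this profile is not an equilibrium.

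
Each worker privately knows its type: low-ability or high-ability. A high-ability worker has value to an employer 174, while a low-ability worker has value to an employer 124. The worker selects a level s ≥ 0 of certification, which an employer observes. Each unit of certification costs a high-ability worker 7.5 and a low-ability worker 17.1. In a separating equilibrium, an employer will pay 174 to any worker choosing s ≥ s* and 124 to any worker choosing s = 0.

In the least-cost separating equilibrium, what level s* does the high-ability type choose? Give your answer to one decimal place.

2.9

A low-ability worker choosing s = 0 receives 124.
Imitating at s* instead would pay 174 at cost 17.1·s*, netting 174 − 17.1·s*.
Indifference: 124 = 174 − 17.1·s*, so s* = (174 − 124) / 17.1 ≈ 2.9.
At s* the low-ability type's incentive constraint just binds; the high-ability type strictly prefers s* since its per-unit cost is lower.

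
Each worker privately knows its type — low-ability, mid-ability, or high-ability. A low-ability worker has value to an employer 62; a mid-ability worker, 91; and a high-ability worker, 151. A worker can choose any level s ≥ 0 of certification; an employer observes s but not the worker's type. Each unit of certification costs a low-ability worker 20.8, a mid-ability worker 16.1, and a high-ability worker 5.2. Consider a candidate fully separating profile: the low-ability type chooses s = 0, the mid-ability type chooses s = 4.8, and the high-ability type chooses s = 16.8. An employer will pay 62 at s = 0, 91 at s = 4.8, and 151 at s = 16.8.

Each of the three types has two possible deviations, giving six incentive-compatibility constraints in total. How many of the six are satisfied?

Mid-ability (own payoff 91 − 16.1×4.8 = 13.72): to s=0 gives 62 → profitable ✗; to s=16.8 gives 151 − 16.1×16.8 = -119.48 → no gain ✓.
Low-ability (own payoff 62): to s=4.8 gives 91 − 20.8×4.8 = -8.84 → no gain ✓; to s=16.8 gives 151 − 20.8×16.8 = -198.44 → no gain ✓.
High-ability (own payoff 151 − 5.2×16.8 = 63.64): to s=0 gives 62 → no gain ✓; to s=4.8 gives 91 − 5.2×4.8 = 66.04 → profitable ✗.
4 of the 6 constraints hold; not an equilibrium.

4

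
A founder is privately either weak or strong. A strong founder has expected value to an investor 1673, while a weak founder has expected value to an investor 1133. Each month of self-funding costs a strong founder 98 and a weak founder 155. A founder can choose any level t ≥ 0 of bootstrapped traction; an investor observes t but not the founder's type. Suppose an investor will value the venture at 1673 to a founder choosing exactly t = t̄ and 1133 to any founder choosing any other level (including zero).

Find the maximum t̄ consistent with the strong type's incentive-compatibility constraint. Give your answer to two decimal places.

Choosing t̄ yields the strong type 1673 − 98·t̄; choosing zero yields 1133.
The strong type is indifferent at 1673 − 98·t̄ = 1133, i.e. t̄ = (1673 − 1133) / 98 ≈ 5.51.
For any t̄ above 5.51 the strong type would rather pool at zero, so separation collapses.

5.51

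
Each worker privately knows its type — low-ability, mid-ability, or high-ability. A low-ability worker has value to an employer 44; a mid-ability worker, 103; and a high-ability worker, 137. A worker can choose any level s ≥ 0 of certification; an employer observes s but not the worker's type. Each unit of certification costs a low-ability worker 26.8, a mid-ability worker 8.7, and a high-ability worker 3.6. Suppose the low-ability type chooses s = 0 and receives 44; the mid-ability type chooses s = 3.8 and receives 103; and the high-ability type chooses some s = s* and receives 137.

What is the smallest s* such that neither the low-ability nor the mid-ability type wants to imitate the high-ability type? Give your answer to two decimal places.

7.71

Low-ability type (on-path payoff 44) won't mimic when 44 ≥ 137 − 26.8·s*, i.e. s* ≥ 3.47.
Mid-ability type (on-path payoff 103 − 8.7×3.8 = 69.94) won't mimic when 69.94 ≥ 137 − 8.7·s*, i.e. s* ≥ 7.71.
Both must hold, so s* = max(3.47, 7.71) = 7.71. The mid-ability type's constraint binds.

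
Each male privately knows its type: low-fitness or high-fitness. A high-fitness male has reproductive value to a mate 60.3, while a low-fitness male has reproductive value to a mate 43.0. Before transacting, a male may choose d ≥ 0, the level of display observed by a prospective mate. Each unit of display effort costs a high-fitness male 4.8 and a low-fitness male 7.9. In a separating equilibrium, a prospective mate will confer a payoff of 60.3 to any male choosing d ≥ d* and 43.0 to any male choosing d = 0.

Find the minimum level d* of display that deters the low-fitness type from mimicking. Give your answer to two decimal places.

2.19

A low-fitness male choosing d = 0 receives 43.0.
Imitating at d* instead would pay 60.3 at cost 7.9·d*, netting 60.3 − 7.9·d*.
Indifference: 43.0 = 60.3 − 7.9·d*, so d* = (60.3 − 43.0) / 7.9 ≈ 2.19.
At d* the low-fitness type's incentive constraint just binds; the high-fitness type strictly prefers d* since its per-unit cost is lower.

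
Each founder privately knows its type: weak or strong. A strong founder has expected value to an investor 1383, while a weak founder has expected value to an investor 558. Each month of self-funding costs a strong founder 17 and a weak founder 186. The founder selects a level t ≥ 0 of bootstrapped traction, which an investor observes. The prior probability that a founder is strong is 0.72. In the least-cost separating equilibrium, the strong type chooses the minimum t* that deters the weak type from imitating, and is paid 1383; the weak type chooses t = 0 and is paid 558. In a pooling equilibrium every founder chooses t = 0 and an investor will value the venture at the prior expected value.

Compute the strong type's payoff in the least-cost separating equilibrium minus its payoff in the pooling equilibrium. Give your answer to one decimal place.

155.6

Least-cost separating signal: t* solves 558 = 1383 − 186·t*, so t* = (1383 − 558)/186 ≈ 4.4355.
Strong type's separating payoff: 1383 − 17 × t* = 1383 − 17 × (1383 − 558)/186 = 1383 − 14025/186 ≈ 1307.597.
Pooling payoff: 0.72 × 1383 + 0.28 × 558 = 1152.
Difference: 1307.597 − 1152 = 155.597, i.e. 155.6 to one decimal place.
The strong type prefers to separate.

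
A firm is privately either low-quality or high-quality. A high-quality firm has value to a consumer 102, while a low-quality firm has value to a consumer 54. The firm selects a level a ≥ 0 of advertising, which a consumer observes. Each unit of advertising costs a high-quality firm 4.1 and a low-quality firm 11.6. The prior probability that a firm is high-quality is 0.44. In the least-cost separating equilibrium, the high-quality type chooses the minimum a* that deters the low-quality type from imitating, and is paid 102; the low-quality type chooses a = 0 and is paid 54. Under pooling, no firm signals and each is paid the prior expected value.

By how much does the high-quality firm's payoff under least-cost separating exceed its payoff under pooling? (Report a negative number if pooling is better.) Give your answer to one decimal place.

Least-cost separating signal: a* solves 54 = 102 − 11.6·a*, so a* = (102 − 54)/11.6 ≈ 4.1379.
High-quality type's separating payoff: 102 − 4.1 × a* = 102 − 4.1 × (102 − 54)/11.6 = 102 − 196.8/11.6 ≈ 85.034.
Pooling payoff: 0.44 × 102 + 0.56 × 54 = 75.12.
Difference: 85.034 − 75.12 = 9.914, i.e. 9.9 to one decimal place.
The high-quality type prefers to separate.

9.9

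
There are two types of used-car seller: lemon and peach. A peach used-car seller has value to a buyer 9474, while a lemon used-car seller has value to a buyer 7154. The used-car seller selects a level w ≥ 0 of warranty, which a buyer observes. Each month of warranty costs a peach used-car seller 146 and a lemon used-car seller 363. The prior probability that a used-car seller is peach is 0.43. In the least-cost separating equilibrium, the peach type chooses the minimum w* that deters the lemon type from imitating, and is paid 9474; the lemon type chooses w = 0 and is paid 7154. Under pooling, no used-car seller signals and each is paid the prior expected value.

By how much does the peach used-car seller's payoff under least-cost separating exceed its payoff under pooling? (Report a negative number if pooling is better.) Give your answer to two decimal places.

Least-cost separating signal: w* solves 7154 = 9474 − 363·w*, so w* = (9474 − 7154)/363 ≈ 6.3912.
Peach type's separating payoff: 9474 − 146 × w* = 9474 − 146 × (9474 − 7154)/363 = 9474 − 338720/363 ≈ 8540.8871.
Pooling payoff: 0.43 × 9474 + 0.57 × 7154 = 8151.6.
Difference: 8540.8871 − 8151.6 = 389.2871, i.e. 389.29 to two decimal places.
The peach type prefers to separate.

389.29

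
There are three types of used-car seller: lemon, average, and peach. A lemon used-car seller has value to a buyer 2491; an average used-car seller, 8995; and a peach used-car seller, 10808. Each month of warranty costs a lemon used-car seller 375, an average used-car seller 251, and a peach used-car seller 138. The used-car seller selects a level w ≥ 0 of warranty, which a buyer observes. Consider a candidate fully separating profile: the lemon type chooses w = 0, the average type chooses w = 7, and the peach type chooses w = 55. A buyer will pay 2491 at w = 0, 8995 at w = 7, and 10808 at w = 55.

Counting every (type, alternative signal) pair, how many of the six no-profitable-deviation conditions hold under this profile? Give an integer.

4

Lemon (own payoff 2491): to w=7 gives 8995 − 375×7 = 6370 → profitable ✗; to w=55 gives 10808 − 375×55 = -9817 → no gain ✓.
Peach (own payoff 10808 − 138×55 = 3218): to w=0 gives 2491 → no gain ✓; to w=7 gives 8995 − 138×7 = 8029 → profitable ✗.
Average (own payoff 8995 − 251×7 = 7238): to w=0 gives 2491 → no gain ✓; to w=55 gives 10808 − 251×55 = -2997 → no gain ✓.
4 of the 6 constraints hold; not an equilibrium.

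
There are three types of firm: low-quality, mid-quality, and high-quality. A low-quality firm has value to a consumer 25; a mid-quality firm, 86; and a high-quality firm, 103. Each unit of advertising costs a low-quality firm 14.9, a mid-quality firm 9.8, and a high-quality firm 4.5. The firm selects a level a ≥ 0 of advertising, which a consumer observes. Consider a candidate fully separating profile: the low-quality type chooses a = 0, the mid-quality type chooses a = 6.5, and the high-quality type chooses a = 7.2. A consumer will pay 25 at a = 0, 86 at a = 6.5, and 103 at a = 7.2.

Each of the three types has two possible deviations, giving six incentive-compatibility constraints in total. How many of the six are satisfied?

4

Mid-quality (own payoff 86 − 9.8×6.5 = 22.3): to a=0 gives 25 → profitable ✗; to a=7.2 gives 103 − 9.8×7.2 = 32.44 → profitable ✗.
Low-quality (own payoff 25): to a=6.5 gives 86 − 14.9×6.5 = -10.85 → no gain ✓; to a=7.2 gives 103 − 14.9×7.2 = -4.28 → no gain ✓.
High-quality (own payoff 103 − 4.5×7.2 = 70.6): to a=0 gives 25 → no gain ✓; to a=6.5 gives 86 − 4.5×6.5 = 56.75 → no gain ✓.
4 of the 6 constraints hold; not an equilibrium.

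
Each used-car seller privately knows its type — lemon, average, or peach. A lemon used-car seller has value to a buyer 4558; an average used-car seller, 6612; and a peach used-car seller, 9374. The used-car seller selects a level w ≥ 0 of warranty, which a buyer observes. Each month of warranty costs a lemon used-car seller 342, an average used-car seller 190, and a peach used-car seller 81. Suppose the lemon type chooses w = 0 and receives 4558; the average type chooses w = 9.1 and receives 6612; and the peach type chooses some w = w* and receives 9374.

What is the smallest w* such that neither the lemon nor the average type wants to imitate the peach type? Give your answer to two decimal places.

Average type (on-path payoff 6612 − 190×9.1 = 4883) won't mimic when 4883 ≥ 9374 − 190·w*, i.e. w* ≥ 23.64.
Lemon type (on-path payoff 4558) won't mimic when 4558 ≥ 9374 − 342·w*, i.e. w* ≥ 14.08.
Both must hold, so w* = max(14.08, 23.64) = 23.64. The average type's constraint binds.

23.64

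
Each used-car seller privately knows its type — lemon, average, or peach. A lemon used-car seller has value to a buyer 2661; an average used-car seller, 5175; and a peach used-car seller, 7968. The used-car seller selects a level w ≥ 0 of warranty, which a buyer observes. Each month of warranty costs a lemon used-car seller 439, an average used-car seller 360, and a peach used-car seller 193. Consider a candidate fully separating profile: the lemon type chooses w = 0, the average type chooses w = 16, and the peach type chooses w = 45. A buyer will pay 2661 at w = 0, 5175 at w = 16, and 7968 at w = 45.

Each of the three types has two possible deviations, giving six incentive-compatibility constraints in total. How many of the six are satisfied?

3

Lemon (own payoff 2661): to w=16 gives 5175 − 439×16 = -1849 → no gain ✓; to w=45 gives 7968 − 439×45 = -11787 → no gain ✓.
Peach (own payoff 7968 − 193×45 = -717): to w=0 gives 2661 → profitable ✗; to w=16 gives 5175 − 193×16 = 2087 → profitable ✗.
Average (own payoff 5175 − 360×16 = -585): to w=0 gives 2661 → profitable ✗; to w=45 gives 7968 − 360×45 = -8232 → no gain ✓.
3 of the 6 constraints hold; not an equilibrium.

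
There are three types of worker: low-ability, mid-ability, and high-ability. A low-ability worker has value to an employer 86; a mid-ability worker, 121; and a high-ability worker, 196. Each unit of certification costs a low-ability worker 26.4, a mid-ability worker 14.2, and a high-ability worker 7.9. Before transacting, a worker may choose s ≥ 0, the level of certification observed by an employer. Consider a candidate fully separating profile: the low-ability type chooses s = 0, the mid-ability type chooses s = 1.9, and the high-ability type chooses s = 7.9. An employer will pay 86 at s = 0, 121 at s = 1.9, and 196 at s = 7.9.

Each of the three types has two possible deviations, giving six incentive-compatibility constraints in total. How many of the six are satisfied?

Low-ability (own payoff 86): to s=1.9 gives 121 − 26.4×1.9 = 70.84 → no gain ✓; to s=7.9 gives 196 − 26.4×7.9 = -12.56 → no gain ✓.
Mid-ability (own payoff 121 − 14.2×1.9 = 94.02): to s=0 gives 86 → no gain ✓; to s=7.9 gives 196 − 14.2×7.9 = 83.82 → no gain ✓.
High-ability (own payoff 196 − 7.9×7.9 = 133.59): to s=0 gives 86 → no gain ✓; to s=1.9 gives 121 − 7.9×1.9 = 105.99 → no gain ✓.
6 of the 6 constraints hold; this profile is a separating equilibrium.

6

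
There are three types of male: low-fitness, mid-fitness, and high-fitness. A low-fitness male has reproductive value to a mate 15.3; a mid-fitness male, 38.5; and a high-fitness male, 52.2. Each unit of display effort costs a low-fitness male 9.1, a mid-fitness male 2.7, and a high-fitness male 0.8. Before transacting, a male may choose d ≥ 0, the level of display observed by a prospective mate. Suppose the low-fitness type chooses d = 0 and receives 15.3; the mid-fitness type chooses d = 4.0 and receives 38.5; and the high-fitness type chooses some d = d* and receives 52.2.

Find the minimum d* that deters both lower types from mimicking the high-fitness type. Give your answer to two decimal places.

9.07

Mid-fitness type (on-path payoff 38.5 − 2.7×4.0 = 27.7) won't mimic when 27.7 ≥ 52.2 − 2.7·d*, i.e. d* ≥ 9.07.
Low-fitness type (on-path payoff 15.3) won't mimic when 15.3 ≥ 52.2 − 9.1·d*, i.e. d* ≥ 4.05.
Both must hold, so d* = max(4.05, 9.07) = 9.07. The mid-fitness type's constraint binds.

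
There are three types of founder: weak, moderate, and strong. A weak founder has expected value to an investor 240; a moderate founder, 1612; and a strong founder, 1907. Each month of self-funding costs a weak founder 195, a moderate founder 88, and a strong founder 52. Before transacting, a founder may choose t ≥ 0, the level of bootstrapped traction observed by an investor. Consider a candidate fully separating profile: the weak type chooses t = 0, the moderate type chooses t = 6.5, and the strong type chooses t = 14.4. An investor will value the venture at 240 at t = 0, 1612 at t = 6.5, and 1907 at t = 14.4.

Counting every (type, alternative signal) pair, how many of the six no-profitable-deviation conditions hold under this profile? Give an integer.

Strong (own payoff 1907 − 52×14.4 = 1158.2): to t=0 gives 240 → no gain ✓; to t=6.5 gives 1612 − 52×6.5 = 1274 → profitable ✗.
Moderate (own payoff 1612 − 88×6.5 = 1040): to t=0 gives 240 → no gain ✓; to t=14.4 gives 1907 − 88×14.4 = 639.8 → no gain ✓.
Weak (own payoff 240): to t=6.5 gives 1612 − 195×6.5 = 344.5 → profitable ✗; to t=14.4 gives 1907 − 195×14.4 = -901 → no gain ✓.
4 of the 6 constraints hold; not an equilibrium.

4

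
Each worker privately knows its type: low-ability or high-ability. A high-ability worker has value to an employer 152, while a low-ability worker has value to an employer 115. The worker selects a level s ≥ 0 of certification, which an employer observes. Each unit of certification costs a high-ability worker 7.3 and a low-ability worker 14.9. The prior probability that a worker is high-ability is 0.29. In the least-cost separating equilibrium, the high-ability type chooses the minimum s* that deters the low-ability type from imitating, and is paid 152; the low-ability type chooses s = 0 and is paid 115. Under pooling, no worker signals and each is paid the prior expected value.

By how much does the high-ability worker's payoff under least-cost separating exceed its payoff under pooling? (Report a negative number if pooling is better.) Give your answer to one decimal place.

Least-cost separating signal: s* solves 115 = 152 − 14.9·s*, so s* = (152 − 115)/14.9 ≈ 2.4832.
High-ability type's separating payoff: 152 − 7.3 × s* = 152 − 7.3 × (152 − 115)/14.9 = 152 − 270.1/14.9 ≈ 133.872.
Pooling payoff: 0.29 × 152 + 0.71 × 115 = 125.73.
Difference: 133.872 − 125.73 = 8.142, i.e. 8.1 to one decimal place.
The high-ability type prefers to separate.

8.1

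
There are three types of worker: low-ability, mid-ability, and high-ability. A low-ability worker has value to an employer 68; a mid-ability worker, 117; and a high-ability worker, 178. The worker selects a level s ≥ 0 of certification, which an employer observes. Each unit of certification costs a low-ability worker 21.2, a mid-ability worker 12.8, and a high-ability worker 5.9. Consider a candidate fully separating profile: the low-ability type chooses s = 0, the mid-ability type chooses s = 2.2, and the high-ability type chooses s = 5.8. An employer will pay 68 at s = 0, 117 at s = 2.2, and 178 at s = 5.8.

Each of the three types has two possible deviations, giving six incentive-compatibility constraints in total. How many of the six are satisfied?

4

Low-ability (own payoff 68): to s=2.2 gives 117 − 21.2×2.2 = 70.36 → profitable ✗; to s=5.8 gives 178 − 21.2×5.8 = 55.04 → no gain ✓.
High-ability (own payoff 178 − 5.9×5.8 = 143.78): to s=0 gives 68 → no gain ✓; to s=2.2 gives 117 − 5.9×2.2 = 104.02 → no gain ✓.
Mid-ability (own payoff 117 − 12.8×2.2 = 88.84): to s=0 gives 68 → no gain ✓; to s=5.8 gives 178 − 12.8×5.8 = 103.76 → profitable ✗.
4 of the 6 constraints hold; not an equilibrium.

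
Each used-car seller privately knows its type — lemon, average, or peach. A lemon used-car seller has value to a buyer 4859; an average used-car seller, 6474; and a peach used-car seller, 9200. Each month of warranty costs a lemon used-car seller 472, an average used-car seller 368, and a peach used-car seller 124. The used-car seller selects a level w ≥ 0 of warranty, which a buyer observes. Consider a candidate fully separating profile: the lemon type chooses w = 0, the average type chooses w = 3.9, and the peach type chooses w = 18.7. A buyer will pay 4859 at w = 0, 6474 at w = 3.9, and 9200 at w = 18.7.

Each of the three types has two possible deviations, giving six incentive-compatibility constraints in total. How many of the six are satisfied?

Peach (own payoff 9200 − 124×18.7 = 6881.2): to w=0 gives 4859 → no gain ✓; to w=3.9 gives 6474 − 124×3.9 = 5990.4 → no gain ✓.
Lemon (own payoff 4859): to w=3.9 gives 6474 − 472×3.9 = 4633.2 → no gain ✓; to w=18.7 gives 9200 − 472×18.7 = 373.6 → no gain ✓.
Average (own payoff 6474 − 368×3.9 = 5038.8): to w=0 gives 4859 → no gain ✓; to w=18.7 gives 9200 − 368×18.7 = 2318.4 → no gain ✓.
6 of the 6 constraints hold; this profile is a separating equilibrium.

6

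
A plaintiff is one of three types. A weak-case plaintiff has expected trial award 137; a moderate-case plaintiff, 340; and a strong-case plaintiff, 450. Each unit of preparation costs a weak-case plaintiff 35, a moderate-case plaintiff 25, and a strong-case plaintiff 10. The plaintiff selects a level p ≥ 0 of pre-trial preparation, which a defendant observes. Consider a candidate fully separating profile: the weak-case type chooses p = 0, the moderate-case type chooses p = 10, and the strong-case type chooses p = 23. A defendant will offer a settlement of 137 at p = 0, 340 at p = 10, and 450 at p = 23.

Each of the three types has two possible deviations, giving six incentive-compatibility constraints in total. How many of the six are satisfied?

4

Weak-case (own payoff 137): to p=10 gives 340 − 35×10 = -10 → no gain ✓; to p=23 gives 450 − 35×23 = -355 → no gain ✓.
Strong-case (own payoff 450 − 10×23 = 220): to p=0 gives 137 → no gain ✓; to p=10 gives 340 − 10×10 = 240 → profitable ✗.
Moderate-case (own payoff 340 − 25×10 = 90): to p=0 gives 137 → profitable ✗; to p=23 gives 450 − 25×23 = -125 → no gain ✓.
4 of the 6 constraints hold; not an equilibrium.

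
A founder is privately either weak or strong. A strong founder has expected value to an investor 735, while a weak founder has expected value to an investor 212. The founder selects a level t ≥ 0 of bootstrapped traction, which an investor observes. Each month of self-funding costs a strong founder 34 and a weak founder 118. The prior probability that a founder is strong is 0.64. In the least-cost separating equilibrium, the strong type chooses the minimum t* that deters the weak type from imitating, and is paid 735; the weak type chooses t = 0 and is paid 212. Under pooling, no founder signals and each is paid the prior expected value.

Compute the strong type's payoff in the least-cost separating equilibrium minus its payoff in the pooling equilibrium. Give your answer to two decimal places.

37.59

Least-cost separating signal: t* solves 212 = 735 − 118·t*, so t* = (735 − 212)/118 ≈ 4.4322.
Strong type's separating payoff: 735 − 34 × t* = 735 − 34 × (735 − 212)/118 = 735 − 17782/118 ≈ 584.3051.
Pooling payoff: 0.64 × 735 + 0.36 × 212 = 546.72.
Difference: 584.3051 − 546.72 = 37.5851, i.e. 37.59 to two decimal places.
The strong type prefers to separate.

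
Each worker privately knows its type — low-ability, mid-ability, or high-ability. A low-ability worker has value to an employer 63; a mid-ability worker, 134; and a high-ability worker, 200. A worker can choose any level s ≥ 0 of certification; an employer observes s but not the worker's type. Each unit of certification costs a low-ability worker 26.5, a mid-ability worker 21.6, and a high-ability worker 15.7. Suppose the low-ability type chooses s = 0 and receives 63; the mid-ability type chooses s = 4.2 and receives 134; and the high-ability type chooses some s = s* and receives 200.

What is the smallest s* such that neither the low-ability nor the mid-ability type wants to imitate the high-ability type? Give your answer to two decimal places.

7.26

Low-ability type (on-path payoff 63) won't mimic when 63 ≥ 200 − 26.5·s*, i.e. s* ≥ 5.17.
Mid-ability type (on-path payoff 134 − 21.6×4.2 = 43.28) won't mimic when 43.28 ≥ 200 − 21.6·s*, i.e. s* ≥ 7.26.
Both must hold, so s* = max(5.17, 7.26) = 7.26. The mid-ability type's constraint binds.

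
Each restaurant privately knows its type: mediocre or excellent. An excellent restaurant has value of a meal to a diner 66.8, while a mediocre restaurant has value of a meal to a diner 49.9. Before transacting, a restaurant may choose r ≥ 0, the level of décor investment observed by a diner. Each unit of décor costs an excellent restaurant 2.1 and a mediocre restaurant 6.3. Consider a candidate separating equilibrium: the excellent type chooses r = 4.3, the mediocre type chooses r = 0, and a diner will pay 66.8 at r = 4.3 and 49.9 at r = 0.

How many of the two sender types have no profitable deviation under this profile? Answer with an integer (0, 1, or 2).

Mediocre type: stay at 0 → 49.9; mimic → 66.8 − 6.3 × 4.3 = 39.71. IC holds (49.9 ≥ 39.71).
Excellent type: signal → 66.8 − 2.1 × 4.3 = 57.77; deviate to 0 → 49.9. IC holds (57.77 ≥ 49.9).
2 of 2 constraints hold, so this is a separating equilibrium.

2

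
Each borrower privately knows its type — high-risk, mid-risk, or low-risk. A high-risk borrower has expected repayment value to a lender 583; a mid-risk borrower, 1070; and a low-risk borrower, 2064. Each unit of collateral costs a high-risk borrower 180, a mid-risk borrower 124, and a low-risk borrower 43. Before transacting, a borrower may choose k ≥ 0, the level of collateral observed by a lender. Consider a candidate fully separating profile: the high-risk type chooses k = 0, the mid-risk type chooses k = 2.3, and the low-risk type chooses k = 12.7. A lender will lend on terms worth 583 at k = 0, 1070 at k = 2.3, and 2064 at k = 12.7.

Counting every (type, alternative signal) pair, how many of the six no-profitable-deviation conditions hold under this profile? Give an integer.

Mid-risk (own payoff 1070 − 124×2.3 = 784.8): to k=0 gives 583 → no gain ✓; to k=12.7 gives 2064 − 124×12.7 = 489.2 → no gain ✓.
High-risk (own payoff 583): to k=2.3 gives 1070 − 180×2.3 = 656 → profitable ✗; to k=12.7 gives 2064 − 180×12.7 = -222 → no gain ✓.
Low-risk (own payoff 2064 − 43×12.7 = 1517.9): to k=0 gives 583 → no gain ✓; to k=2.3 gives 1070 − 43×2.3 = 971.1 → no gain ✓.
5 of the 6 constraints hold; not an equilibrium.

5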